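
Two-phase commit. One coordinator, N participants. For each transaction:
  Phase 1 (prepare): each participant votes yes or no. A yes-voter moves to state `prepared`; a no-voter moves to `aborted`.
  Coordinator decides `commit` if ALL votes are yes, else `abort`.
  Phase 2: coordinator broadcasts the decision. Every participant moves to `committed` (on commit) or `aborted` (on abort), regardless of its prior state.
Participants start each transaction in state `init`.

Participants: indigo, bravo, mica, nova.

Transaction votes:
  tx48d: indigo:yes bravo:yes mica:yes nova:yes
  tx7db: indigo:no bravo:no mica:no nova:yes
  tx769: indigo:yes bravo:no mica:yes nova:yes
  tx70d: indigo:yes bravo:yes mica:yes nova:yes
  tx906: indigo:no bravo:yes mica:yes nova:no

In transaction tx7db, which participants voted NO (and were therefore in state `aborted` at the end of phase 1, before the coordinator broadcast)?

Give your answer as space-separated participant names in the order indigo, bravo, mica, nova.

Answer: indigo bravo mica

Derivation:
Txn tx7db phase 1: indigo no -> aborted; bravo no -> aborted; mica no -> aborted; nova yes -> prepared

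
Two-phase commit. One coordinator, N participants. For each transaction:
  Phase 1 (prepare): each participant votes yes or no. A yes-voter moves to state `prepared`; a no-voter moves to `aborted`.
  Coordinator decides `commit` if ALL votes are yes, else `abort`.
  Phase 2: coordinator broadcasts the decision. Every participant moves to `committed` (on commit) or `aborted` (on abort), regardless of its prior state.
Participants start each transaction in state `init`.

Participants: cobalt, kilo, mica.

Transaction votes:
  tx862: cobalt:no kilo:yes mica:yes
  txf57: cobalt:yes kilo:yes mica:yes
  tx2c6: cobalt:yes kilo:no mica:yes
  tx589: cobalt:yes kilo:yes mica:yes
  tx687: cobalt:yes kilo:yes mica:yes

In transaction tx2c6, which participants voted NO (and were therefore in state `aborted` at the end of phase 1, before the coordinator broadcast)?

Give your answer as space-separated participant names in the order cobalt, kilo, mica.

Txn tx2c6 phase 1: cobalt yes -> prepared; kilo no -> aborted; mica yes -> prepared

Answer: kilo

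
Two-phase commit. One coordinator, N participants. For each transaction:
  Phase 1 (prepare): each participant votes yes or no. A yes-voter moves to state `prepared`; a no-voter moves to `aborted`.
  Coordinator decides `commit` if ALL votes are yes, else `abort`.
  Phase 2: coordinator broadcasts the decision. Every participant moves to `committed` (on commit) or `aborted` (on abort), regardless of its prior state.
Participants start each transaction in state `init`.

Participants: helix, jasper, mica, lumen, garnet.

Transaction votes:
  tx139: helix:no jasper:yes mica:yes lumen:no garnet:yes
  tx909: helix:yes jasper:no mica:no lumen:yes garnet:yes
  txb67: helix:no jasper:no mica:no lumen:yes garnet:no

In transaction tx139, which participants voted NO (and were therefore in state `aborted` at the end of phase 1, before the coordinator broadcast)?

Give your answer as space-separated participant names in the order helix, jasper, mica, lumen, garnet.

Answer: helix lumen

Derivation:
Txn tx139 phase 1: helix no -> aborted; jasper yes -> prepared; mica yes -> prepared; lumen no -> aborted; garnet yes -> prepared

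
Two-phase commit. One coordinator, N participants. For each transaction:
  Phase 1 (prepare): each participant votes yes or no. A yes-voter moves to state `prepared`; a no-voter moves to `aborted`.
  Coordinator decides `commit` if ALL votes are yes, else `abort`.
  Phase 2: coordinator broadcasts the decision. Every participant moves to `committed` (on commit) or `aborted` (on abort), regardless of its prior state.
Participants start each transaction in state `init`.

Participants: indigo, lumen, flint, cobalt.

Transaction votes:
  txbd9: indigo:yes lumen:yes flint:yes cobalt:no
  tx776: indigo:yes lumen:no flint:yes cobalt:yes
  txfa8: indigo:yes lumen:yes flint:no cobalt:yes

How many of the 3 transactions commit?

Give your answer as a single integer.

txbd9: no from cobalt -> abort (commits=0)
tx776: no from lumen -> abort (commits=0)
txfa8: no from flint -> abort (commits=0)

Answer: 0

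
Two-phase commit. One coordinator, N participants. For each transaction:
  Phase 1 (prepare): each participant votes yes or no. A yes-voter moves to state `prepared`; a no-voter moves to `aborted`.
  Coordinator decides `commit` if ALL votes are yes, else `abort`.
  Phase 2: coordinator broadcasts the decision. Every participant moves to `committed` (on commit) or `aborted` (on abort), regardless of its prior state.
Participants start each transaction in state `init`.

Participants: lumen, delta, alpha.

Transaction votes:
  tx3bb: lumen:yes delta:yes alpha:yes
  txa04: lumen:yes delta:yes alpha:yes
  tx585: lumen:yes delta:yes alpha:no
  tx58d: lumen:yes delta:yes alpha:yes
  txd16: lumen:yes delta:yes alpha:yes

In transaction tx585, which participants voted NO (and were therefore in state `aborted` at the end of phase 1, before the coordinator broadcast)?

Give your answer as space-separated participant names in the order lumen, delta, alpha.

Answer: alpha

Derivation:
Txn tx585 phase 1: lumen yes -> prepared; delta yes -> prepared; alpha no -> aborted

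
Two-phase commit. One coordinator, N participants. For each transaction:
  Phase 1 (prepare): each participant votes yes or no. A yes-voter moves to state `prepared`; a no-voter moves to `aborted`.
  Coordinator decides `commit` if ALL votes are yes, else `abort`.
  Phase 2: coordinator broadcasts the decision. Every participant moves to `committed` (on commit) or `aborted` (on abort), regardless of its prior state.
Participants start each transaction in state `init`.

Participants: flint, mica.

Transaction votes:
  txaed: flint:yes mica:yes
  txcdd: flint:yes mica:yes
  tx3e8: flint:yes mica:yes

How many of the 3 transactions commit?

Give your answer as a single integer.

Answer: 3

Derivation:
txaed: all yes -> commit (commits=1)
txcdd: all yes -> commit (commits=2)
tx3e8: all yes -> commit (commits=3)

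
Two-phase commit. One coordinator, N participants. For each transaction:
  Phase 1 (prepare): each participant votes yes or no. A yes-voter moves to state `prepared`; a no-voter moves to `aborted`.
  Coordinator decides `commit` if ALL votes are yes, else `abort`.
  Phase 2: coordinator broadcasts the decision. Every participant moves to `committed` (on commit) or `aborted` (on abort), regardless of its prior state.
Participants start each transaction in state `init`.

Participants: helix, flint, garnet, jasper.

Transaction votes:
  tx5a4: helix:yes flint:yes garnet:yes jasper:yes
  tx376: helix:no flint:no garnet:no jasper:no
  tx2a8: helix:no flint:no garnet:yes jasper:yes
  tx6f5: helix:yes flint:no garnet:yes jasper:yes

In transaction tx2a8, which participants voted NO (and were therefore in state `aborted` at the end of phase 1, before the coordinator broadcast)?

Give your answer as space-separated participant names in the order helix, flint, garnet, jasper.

Txn tx2a8 phase 1: helix no -> aborted; flint no -> aborted; garnet yes -> prepared; jasper yes -> prepared

Answer: helix flint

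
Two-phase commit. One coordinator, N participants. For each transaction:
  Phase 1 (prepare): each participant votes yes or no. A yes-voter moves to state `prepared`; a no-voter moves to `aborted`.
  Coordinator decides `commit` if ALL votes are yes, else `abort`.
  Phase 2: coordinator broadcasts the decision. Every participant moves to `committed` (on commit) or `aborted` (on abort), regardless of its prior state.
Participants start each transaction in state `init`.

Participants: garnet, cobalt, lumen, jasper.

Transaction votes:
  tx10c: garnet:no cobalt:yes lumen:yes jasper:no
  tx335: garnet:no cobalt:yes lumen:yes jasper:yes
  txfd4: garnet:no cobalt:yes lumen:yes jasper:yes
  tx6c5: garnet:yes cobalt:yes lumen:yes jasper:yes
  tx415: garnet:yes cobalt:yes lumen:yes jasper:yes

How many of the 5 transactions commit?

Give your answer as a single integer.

tx10c: no from garnet, jasper -> abort (commits=0)
tx335: no from garnet -> abort (commits=0)
txfd4: no from garnet -> abort (commits=0)
tx6c5: all yes -> commit (commits=1)
tx415: all yes -> commit (commits=2)

Answer: 2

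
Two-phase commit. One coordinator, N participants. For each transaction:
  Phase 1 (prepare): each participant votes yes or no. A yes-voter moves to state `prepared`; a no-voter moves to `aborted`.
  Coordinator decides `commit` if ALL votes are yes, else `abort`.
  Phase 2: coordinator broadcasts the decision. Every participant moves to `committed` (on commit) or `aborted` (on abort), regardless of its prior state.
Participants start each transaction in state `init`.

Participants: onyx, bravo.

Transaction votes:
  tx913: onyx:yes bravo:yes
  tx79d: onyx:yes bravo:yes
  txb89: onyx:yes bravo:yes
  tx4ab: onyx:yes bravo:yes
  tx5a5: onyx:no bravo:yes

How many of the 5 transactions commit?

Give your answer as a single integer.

tx913: all yes -> commit (commits=1)
tx79d: all yes -> commit (commits=2)
txb89: all yes -> commit (commits=3)
tx4ab: all yes -> commit (commits=4)
tx5a5: no from onyx -> abort (commits=4)

Answer: 4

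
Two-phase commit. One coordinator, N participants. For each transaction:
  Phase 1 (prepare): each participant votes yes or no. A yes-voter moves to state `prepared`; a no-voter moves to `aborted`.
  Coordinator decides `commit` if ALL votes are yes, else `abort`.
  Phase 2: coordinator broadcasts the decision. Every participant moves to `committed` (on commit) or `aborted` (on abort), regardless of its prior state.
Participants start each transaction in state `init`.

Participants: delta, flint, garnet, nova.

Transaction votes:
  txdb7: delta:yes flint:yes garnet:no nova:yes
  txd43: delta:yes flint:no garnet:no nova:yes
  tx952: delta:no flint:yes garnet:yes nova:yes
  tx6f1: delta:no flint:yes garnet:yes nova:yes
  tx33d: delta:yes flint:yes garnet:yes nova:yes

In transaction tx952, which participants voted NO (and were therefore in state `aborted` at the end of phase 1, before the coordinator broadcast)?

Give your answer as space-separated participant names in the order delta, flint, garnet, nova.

Txn tx952 phase 1: delta no -> aborted; flint yes -> prepared; garnet yes -> prepared; nova yes -> prepared

Answer: delta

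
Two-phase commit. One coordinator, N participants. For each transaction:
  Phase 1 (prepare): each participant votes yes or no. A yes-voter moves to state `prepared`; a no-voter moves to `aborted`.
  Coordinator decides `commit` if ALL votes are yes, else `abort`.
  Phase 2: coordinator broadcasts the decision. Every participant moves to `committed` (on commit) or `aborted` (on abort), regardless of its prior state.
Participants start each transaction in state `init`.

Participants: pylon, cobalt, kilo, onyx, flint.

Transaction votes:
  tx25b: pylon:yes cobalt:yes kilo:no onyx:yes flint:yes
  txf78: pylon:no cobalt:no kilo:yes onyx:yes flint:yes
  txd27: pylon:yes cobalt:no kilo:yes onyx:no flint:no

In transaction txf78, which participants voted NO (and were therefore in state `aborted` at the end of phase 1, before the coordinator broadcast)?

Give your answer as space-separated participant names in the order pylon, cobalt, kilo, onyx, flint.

Txn txf78 phase 1: pylon no -> aborted; cobalt no -> aborted; kilo yes -> prepared; onyx yes -> prepared; flint yes -> prepared

Answer: pylon cobalt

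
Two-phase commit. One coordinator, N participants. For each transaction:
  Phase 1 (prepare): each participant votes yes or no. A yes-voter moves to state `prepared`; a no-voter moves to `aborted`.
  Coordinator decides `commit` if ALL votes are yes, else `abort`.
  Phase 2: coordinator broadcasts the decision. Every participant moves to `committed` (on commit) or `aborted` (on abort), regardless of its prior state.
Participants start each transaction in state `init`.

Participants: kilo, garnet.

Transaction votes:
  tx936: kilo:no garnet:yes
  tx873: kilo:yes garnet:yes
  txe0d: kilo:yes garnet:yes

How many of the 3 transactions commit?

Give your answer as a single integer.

Answer: 2

Derivation:
tx936: no from kilo -> abort (commits=0)
tx873: all yes -> commit (commits=1)
txe0d: all yes -> commit (commits=2)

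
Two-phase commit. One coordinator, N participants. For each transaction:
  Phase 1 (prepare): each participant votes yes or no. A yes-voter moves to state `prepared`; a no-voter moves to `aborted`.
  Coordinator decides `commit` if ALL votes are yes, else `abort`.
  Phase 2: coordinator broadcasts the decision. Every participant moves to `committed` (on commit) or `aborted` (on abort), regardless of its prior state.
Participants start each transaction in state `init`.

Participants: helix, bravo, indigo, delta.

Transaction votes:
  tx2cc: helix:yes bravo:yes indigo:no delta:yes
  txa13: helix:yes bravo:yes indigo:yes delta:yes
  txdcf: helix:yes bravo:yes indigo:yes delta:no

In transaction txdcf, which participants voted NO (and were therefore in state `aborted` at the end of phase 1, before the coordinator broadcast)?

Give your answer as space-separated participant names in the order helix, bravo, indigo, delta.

Answer: delta

Derivation:
Txn txdcf phase 1: helix yes -> prepared; bravo yes -> prepared; indigo yes -> prepared; delta no -> aborted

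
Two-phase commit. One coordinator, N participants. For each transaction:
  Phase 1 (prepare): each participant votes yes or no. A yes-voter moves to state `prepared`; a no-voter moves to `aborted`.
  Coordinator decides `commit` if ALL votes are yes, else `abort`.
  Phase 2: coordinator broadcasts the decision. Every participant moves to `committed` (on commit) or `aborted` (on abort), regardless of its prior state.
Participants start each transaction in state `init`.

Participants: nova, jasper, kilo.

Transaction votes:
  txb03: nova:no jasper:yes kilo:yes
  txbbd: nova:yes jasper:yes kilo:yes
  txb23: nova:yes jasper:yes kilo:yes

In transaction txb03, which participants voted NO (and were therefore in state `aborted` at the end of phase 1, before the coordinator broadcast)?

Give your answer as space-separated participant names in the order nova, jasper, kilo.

Answer: nova

Derivation:
Txn txb03 phase 1: nova no -> aborted; jasper yes -> prepared; kilo yes -> prepared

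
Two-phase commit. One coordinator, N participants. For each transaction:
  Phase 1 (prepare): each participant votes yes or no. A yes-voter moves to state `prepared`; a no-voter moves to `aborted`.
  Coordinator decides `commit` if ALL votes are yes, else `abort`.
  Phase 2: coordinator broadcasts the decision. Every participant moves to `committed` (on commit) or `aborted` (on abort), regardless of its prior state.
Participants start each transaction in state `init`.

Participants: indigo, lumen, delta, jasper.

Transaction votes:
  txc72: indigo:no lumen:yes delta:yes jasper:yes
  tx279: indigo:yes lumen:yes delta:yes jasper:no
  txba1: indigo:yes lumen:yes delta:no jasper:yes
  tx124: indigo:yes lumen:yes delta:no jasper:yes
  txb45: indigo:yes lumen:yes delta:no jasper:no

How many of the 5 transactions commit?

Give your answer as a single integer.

txc72: no from indigo -> abort (commits=0)
tx279: no from jasper -> abort (commits=0)
txba1: no from delta -> abort (commits=0)
tx124: no from delta -> abort (commits=0)
txb45: no from delta, jasper -> abort (commits=0)

Answer: 0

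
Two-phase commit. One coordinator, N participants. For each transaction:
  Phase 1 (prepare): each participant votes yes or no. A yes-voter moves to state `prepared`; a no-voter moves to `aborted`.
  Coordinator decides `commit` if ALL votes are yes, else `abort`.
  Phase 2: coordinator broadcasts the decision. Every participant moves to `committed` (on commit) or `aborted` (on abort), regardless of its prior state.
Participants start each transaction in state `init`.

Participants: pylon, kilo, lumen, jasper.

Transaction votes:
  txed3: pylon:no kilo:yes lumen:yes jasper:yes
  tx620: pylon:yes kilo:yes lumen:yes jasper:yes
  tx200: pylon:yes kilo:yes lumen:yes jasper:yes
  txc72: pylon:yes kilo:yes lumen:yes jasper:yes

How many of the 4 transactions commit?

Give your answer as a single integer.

txed3: no from pylon -> abort (commits=0)
tx620: all yes -> commit (commits=1)
tx200: all yes -> commit (commits=2)
txc72: all yes -> commit (commits=3)

Answer: 3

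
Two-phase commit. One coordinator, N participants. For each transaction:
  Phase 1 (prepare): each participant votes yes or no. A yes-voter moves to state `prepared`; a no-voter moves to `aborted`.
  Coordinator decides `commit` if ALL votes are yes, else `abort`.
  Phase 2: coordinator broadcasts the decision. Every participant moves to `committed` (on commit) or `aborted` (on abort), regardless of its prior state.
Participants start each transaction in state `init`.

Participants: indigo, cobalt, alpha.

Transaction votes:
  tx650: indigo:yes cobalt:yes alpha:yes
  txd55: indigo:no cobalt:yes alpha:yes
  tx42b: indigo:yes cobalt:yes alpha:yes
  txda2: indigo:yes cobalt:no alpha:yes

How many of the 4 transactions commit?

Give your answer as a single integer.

tx650: all yes -> commit (commits=1)
txd55: no from indigo -> abort (commits=1)
tx42b: all yes -> commit (commits=2)
txda2: no from cobalt -> abort (commits=2)

Answer: 2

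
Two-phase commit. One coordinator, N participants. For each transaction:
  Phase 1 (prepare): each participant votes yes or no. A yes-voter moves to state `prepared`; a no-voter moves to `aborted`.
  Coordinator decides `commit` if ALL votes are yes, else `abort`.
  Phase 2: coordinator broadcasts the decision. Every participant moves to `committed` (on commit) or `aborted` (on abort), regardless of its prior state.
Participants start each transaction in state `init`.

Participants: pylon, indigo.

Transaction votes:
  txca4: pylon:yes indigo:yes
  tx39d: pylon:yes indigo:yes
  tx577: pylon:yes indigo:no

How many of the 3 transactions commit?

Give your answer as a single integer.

Answer: 2

Derivation:
txca4: all yes -> commit (commits=1)
tx39d: all yes -> commit (commits=2)
tx577: no from indigo -> abort (commits=2)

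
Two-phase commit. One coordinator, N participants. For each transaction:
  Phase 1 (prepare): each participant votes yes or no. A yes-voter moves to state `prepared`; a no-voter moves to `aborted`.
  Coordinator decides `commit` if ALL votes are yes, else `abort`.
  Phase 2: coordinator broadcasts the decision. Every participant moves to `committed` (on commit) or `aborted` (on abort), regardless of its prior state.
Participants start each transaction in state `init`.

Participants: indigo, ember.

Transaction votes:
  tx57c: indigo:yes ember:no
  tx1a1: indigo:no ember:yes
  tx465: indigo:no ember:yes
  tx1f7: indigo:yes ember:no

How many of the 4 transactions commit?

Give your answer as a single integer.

tx57c: no from ember -> abort (commits=0)
tx1a1: no from indigo -> abort (commits=0)
tx465: no from indigo -> abort (commits=0)
tx1f7: no from ember -> abort (commits=0)

Answer: 0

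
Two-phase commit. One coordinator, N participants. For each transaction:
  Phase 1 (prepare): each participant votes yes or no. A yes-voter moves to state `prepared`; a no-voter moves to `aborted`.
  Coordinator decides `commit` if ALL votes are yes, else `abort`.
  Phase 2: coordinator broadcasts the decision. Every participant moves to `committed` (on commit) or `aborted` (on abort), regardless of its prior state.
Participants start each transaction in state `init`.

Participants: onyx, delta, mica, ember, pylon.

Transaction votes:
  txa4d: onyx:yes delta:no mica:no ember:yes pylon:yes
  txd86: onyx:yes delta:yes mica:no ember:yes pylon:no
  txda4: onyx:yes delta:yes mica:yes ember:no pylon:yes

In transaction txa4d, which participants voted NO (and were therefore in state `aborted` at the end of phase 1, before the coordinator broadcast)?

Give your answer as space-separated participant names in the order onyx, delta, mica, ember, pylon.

Answer: delta mica

Derivation:
Txn txa4d phase 1: onyx yes -> prepared; delta no -> aborted; mica no -> aborted; ember yes -> prepared; pylon yes -> prepared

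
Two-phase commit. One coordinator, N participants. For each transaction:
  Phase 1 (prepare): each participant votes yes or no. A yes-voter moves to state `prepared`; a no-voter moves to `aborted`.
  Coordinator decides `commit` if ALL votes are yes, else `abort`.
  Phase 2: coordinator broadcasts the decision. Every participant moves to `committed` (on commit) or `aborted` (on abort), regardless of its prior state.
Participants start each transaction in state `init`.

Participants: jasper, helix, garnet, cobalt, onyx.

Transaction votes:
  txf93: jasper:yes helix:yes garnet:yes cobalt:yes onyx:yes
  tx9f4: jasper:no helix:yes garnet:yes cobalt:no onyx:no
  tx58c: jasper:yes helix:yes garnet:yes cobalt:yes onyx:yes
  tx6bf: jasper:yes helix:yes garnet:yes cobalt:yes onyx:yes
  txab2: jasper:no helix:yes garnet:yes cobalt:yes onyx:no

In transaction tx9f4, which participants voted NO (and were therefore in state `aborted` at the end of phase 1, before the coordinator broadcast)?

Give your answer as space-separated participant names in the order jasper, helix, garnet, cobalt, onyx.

Txn tx9f4 phase 1: jasper no -> aborted; helix yes -> prepared; garnet yes -> prepared; cobalt no -> aborted; onyx no -> aborted

Answer: jasper cobalt onyx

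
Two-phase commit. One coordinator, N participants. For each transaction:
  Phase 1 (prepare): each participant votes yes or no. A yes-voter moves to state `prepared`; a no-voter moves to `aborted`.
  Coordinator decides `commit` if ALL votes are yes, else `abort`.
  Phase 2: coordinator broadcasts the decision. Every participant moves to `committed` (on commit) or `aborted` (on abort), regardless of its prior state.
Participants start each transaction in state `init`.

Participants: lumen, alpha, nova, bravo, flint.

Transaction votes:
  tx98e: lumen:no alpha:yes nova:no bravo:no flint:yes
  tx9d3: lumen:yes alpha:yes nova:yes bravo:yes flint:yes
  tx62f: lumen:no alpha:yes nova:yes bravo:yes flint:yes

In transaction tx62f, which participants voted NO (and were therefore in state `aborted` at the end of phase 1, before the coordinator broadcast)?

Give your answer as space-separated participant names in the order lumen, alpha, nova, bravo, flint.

Answer: lumen

Derivation:
Txn tx62f phase 1: lumen no -> aborted; alpha yes -> prepared; nova yes -> prepared; bravo yes -> prepared; flint yes -> prepared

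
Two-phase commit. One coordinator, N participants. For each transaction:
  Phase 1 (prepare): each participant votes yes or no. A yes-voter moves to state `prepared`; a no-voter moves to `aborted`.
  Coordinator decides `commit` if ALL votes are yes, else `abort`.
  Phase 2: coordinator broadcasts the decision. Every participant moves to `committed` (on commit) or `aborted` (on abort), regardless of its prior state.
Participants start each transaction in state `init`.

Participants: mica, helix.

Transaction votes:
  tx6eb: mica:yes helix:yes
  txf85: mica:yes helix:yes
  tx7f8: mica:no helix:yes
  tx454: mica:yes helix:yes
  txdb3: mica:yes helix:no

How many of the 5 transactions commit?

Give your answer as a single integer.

tx6eb: all yes -> commit (commits=1)
txf85: all yes -> commit (commits=2)
tx7f8: no from mica -> abort (commits=2)
tx454: all yes -> commit (commits=3)
txdb3: no from helix -> abort (commits=3)

Answer: 3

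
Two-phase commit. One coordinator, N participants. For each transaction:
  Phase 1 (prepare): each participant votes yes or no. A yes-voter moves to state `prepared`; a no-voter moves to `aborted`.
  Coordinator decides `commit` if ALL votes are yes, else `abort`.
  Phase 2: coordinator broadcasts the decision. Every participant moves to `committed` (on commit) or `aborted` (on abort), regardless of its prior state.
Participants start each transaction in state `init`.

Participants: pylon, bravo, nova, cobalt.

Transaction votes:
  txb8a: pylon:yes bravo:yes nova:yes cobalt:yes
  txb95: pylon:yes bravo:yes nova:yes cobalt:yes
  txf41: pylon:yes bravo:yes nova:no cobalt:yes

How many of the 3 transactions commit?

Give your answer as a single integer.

txb8a: all yes -> commit (commits=1)
txb95: all yes -> commit (commits=2)
txf41: no from nova -> abort (commits=2)

Answer: 2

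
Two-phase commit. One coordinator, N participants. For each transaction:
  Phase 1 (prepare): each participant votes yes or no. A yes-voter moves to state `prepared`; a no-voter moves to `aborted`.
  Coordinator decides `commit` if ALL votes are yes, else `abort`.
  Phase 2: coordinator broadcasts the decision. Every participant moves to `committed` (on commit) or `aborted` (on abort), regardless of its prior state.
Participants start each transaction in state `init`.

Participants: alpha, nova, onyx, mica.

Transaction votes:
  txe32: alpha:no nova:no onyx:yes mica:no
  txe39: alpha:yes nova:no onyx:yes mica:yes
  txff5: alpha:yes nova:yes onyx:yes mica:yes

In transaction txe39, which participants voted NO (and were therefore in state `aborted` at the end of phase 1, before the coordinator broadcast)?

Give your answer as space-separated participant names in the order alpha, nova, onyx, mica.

Txn txe39 phase 1: alpha yes -> prepared; nova no -> aborted; onyx yes -> prepared; mica yes -> prepared

Answer: nova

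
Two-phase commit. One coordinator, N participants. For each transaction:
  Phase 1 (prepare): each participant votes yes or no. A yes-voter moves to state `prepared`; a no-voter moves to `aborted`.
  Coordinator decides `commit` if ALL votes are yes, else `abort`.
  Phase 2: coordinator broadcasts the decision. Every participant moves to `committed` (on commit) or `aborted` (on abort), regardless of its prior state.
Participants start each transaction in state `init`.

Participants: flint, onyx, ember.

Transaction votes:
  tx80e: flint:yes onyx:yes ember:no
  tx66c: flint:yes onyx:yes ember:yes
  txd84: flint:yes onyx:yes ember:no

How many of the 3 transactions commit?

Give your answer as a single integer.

tx80e: no from ember -> abort (commits=0)
tx66c: all yes -> commit (commits=1)
txd84: no from ember -> abort (commits=1)

Answer: 1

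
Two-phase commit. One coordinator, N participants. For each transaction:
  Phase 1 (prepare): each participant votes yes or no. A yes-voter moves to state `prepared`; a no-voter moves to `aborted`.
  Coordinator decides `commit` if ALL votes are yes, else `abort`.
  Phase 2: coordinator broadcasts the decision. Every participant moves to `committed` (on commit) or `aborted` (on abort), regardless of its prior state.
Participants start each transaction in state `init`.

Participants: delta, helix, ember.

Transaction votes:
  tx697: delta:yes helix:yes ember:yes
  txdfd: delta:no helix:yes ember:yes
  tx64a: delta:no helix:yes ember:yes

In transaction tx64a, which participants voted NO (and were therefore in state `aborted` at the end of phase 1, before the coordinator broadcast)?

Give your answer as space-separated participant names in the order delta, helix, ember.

Answer: delta

Derivation:
Txn tx64a phase 1: delta no -> aborted; helix yes -> prepared; ember yes -> prepared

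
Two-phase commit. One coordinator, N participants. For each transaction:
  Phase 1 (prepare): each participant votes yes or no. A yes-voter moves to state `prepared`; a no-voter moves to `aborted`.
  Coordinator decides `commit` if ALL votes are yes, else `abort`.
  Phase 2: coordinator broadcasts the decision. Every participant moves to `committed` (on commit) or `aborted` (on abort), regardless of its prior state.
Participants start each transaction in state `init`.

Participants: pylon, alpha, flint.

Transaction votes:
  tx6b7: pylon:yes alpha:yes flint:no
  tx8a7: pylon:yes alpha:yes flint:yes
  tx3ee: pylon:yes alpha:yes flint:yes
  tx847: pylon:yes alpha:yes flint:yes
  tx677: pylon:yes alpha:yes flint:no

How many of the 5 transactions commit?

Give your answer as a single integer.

tx6b7: no from flint -> abort (commits=0)
tx8a7: all yes -> commit (commits=1)
tx3ee: all yes -> commit (commits=2)
tx847: all yes -> commit (commits=3)
tx677: no from flint -> abort (commits=3)

Answer: 3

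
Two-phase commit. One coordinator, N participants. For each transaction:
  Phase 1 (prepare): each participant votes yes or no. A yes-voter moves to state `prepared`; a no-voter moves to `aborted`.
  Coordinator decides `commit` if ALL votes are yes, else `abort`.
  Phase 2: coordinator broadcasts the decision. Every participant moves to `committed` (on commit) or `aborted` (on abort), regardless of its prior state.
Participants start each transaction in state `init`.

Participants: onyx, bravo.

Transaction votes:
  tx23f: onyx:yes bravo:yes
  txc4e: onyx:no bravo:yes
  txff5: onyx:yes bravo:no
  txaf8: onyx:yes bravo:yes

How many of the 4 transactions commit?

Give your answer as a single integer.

Answer: 2

Derivation:
tx23f: all yes -> commit (commits=1)
txc4e: no from onyx -> abort (commits=1)
txff5: no from bravo -> abort (commits=1)
txaf8: all yes -> commit (commits=2)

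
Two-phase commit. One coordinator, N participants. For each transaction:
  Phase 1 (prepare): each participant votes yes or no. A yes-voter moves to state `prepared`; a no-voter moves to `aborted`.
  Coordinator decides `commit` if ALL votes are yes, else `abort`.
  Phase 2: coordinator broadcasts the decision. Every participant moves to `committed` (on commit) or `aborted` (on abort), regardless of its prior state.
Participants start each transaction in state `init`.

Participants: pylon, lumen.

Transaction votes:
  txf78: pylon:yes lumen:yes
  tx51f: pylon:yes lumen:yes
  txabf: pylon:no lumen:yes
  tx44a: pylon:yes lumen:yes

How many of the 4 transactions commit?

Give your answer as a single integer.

Answer: 3

Derivation:
txf78: all yes -> commit (commits=1)
tx51f: all yes -> commit (commits=2)
txabf: no from pylon -> abort (commits=2)
tx44a: all yes -> commit (commits=3)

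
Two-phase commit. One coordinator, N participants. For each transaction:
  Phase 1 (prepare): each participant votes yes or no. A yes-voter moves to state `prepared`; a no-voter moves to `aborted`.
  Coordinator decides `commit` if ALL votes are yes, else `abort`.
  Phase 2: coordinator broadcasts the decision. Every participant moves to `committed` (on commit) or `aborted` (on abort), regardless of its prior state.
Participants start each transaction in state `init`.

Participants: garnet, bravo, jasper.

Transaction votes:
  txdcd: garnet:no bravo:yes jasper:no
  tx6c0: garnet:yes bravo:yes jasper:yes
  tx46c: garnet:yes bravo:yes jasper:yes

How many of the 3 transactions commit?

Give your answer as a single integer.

txdcd: no from garnet, jasper -> abort (commits=0)
tx6c0: all yes -> commit (commits=1)
tx46c: all yes -> commit (commits=2)

Answer: 2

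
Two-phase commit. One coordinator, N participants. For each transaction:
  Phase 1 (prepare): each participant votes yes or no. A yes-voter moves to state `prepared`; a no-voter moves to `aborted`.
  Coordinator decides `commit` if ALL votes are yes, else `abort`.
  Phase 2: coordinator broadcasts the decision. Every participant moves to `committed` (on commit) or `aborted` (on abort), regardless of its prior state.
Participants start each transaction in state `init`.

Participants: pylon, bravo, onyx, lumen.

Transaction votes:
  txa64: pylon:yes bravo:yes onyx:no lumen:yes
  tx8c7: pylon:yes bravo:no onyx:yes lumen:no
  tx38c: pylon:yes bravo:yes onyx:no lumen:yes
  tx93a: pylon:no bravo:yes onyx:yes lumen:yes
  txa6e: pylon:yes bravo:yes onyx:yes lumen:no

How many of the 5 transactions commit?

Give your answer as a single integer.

txa64: no from onyx -> abort (commits=0)
tx8c7: no from bravo, lumen -> abort (commits=0)
tx38c: no from onyx -> abort (commits=0)
tx93a: no from pylon -> abort (commits=0)
txa6e: no from lumen -> abort (commits=0)

Answer: 0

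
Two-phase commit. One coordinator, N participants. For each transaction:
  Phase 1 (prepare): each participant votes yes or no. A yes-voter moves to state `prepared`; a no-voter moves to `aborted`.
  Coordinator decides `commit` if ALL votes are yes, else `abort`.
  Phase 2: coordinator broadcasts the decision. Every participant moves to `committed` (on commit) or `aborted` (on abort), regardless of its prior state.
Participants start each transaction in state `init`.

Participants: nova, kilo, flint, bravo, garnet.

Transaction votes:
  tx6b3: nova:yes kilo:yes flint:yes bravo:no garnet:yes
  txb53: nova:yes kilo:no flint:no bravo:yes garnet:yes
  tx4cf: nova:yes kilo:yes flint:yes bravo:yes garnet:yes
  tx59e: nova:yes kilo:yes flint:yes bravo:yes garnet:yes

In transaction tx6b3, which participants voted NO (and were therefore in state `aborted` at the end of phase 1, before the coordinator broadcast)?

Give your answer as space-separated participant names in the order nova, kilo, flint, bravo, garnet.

Txn tx6b3 phase 1: nova yes -> prepared; kilo yes -> prepared; flint yes -> prepared; bravo no -> aborted; garnet yes -> prepared

Answer: bravo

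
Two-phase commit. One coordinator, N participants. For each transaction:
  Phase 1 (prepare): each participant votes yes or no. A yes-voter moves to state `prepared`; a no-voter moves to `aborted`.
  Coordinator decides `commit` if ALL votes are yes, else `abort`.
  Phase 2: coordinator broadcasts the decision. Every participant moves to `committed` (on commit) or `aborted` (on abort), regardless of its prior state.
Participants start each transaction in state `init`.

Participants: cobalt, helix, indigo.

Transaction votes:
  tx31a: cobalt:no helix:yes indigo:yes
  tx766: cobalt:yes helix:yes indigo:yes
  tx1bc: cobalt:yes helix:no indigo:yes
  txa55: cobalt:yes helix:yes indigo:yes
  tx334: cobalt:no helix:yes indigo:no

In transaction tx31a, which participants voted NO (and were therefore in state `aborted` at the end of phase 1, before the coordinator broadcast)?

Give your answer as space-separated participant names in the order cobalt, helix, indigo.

Txn tx31a phase 1: cobalt no -> aborted; helix yes -> prepared; indigo yes -> prepared

Answer: cobalt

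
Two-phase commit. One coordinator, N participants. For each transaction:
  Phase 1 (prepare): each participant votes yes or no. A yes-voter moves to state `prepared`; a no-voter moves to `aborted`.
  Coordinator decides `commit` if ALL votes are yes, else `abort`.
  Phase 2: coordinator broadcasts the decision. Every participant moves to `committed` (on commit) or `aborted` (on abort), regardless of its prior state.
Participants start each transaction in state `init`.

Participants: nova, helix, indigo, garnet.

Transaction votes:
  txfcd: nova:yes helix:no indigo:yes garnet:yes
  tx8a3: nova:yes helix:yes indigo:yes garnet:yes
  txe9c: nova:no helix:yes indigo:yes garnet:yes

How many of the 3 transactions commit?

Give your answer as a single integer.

txfcd: no from helix -> abort (commits=0)
tx8a3: all yes -> commit (commits=1)
txe9c: no from nova -> abort (commits=1)

Answer: 1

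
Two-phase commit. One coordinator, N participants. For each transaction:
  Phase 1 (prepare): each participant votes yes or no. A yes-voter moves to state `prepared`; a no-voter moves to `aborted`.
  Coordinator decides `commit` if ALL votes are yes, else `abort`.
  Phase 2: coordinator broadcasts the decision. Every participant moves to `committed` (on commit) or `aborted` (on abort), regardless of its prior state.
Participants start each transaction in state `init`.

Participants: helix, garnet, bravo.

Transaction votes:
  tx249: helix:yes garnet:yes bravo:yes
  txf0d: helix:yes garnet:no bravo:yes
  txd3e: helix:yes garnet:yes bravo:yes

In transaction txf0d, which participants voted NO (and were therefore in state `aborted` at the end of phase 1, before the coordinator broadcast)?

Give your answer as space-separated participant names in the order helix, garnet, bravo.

Answer: garnet

Derivation:
Txn txf0d phase 1: helix yes -> prepared; garnet no -> aborted; bravo yes -> prepared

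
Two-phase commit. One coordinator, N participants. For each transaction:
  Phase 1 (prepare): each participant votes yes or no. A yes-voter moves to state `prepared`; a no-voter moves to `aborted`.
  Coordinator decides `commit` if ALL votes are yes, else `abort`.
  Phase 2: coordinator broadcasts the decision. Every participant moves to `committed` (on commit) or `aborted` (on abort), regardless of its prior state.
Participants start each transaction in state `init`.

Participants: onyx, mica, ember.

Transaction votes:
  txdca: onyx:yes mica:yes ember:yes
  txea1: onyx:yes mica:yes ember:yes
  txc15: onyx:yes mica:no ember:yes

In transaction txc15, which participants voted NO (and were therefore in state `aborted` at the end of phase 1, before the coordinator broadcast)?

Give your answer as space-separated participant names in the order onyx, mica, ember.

Txn txc15 phase 1: onyx yes -> prepared; mica no -> aborted; ember yes -> prepared

Answer: mica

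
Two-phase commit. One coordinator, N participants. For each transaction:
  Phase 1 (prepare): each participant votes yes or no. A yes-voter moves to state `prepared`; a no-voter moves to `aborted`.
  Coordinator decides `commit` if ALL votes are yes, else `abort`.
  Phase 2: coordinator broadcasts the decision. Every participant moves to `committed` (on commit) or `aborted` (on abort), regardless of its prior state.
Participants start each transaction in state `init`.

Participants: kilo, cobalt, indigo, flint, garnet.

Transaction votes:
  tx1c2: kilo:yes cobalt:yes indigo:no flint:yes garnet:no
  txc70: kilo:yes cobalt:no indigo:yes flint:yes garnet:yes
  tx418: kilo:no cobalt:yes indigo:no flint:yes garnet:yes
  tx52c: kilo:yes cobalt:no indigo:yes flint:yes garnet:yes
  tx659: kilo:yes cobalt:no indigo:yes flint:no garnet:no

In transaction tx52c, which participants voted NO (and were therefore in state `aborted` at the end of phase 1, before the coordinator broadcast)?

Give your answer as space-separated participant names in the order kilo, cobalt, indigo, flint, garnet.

Answer: cobalt

Derivation:
Txn tx52c phase 1: kilo yes -> prepared; cobalt no -> aborted; indigo yes -> prepared; flint yes -> prepared; garnet yes -> prepared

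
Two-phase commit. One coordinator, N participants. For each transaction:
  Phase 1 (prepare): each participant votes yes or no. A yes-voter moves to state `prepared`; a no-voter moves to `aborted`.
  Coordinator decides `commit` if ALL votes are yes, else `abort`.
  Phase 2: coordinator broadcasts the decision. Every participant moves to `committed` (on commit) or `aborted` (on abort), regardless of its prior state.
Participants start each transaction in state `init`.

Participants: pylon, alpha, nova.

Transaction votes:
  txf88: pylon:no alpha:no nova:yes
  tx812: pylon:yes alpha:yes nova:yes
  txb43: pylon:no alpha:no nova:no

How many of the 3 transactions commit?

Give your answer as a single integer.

Answer: 1

Derivation:
txf88: no from pylon, alpha -> abort (commits=0)
tx812: all yes -> commit (commits=1)
txb43: no from pylon, alpha, nova -> abort (commits=1)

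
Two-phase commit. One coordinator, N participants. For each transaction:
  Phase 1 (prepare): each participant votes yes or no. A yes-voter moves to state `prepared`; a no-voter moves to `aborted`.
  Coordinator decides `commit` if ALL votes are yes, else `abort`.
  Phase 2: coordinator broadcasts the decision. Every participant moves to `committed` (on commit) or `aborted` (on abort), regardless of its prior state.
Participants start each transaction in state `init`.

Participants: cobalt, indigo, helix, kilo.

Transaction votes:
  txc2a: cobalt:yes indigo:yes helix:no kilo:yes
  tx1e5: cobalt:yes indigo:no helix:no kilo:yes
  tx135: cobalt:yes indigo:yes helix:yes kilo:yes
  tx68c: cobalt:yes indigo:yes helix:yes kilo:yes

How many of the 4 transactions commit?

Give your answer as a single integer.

Answer: 2

Derivation:
txc2a: no from helix -> abort (commits=0)
tx1e5: no from indigo, helix -> abort (commits=0)
tx135: all yes -> commit (commits=1)
tx68c: all yes -> commit (commits=2)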